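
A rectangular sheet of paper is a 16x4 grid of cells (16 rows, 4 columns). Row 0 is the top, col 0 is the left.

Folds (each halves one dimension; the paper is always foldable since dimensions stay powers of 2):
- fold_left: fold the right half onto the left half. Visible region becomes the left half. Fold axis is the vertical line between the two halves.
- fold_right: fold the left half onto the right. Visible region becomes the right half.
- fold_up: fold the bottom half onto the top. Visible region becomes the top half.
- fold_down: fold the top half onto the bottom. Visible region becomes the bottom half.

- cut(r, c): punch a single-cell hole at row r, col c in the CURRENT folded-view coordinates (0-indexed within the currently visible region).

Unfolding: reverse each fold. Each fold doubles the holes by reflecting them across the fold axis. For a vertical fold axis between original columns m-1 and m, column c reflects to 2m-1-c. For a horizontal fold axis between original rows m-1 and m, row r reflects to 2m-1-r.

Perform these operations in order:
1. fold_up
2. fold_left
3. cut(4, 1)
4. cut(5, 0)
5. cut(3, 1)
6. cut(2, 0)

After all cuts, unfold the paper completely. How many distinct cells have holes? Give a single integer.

Answer: 16

Derivation:
Op 1 fold_up: fold axis h@8; visible region now rows[0,8) x cols[0,4) = 8x4
Op 2 fold_left: fold axis v@2; visible region now rows[0,8) x cols[0,2) = 8x2
Op 3 cut(4, 1): punch at orig (4,1); cuts so far [(4, 1)]; region rows[0,8) x cols[0,2) = 8x2
Op 4 cut(5, 0): punch at orig (5,0); cuts so far [(4, 1), (5, 0)]; region rows[0,8) x cols[0,2) = 8x2
Op 5 cut(3, 1): punch at orig (3,1); cuts so far [(3, 1), (4, 1), (5, 0)]; region rows[0,8) x cols[0,2) = 8x2
Op 6 cut(2, 0): punch at orig (2,0); cuts so far [(2, 0), (3, 1), (4, 1), (5, 0)]; region rows[0,8) x cols[0,2) = 8x2
Unfold 1 (reflect across v@2): 8 holes -> [(2, 0), (2, 3), (3, 1), (3, 2), (4, 1), (4, 2), (5, 0), (5, 3)]
Unfold 2 (reflect across h@8): 16 holes -> [(2, 0), (2, 3), (3, 1), (3, 2), (4, 1), (4, 2), (5, 0), (5, 3), (10, 0), (10, 3), (11, 1), (11, 2), (12, 1), (12, 2), (13, 0), (13, 3)]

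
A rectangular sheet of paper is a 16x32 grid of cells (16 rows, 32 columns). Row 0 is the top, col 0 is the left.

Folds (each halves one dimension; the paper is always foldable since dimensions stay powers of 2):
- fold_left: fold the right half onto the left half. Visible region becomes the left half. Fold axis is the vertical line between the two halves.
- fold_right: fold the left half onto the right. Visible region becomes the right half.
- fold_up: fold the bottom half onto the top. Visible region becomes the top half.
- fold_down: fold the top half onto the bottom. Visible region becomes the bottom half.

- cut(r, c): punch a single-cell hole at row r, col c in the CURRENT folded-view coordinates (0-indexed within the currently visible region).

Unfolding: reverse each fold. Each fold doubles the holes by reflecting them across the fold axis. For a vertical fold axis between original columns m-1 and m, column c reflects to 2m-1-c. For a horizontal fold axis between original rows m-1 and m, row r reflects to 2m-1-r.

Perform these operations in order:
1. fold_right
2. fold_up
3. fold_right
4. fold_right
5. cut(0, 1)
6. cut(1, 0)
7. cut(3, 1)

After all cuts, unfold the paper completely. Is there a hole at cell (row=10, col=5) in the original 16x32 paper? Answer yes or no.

Answer: no

Derivation:
Op 1 fold_right: fold axis v@16; visible region now rows[0,16) x cols[16,32) = 16x16
Op 2 fold_up: fold axis h@8; visible region now rows[0,8) x cols[16,32) = 8x16
Op 3 fold_right: fold axis v@24; visible region now rows[0,8) x cols[24,32) = 8x8
Op 4 fold_right: fold axis v@28; visible region now rows[0,8) x cols[28,32) = 8x4
Op 5 cut(0, 1): punch at orig (0,29); cuts so far [(0, 29)]; region rows[0,8) x cols[28,32) = 8x4
Op 6 cut(1, 0): punch at orig (1,28); cuts so far [(0, 29), (1, 28)]; region rows[0,8) x cols[28,32) = 8x4
Op 7 cut(3, 1): punch at orig (3,29); cuts so far [(0, 29), (1, 28), (3, 29)]; region rows[0,8) x cols[28,32) = 8x4
Unfold 1 (reflect across v@28): 6 holes -> [(0, 26), (0, 29), (1, 27), (1, 28), (3, 26), (3, 29)]
Unfold 2 (reflect across v@24): 12 holes -> [(0, 18), (0, 21), (0, 26), (0, 29), (1, 19), (1, 20), (1, 27), (1, 28), (3, 18), (3, 21), (3, 26), (3, 29)]
Unfold 3 (reflect across h@8): 24 holes -> [(0, 18), (0, 21), (0, 26), (0, 29), (1, 19), (1, 20), (1, 27), (1, 28), (3, 18), (3, 21), (3, 26), (3, 29), (12, 18), (12, 21), (12, 26), (12, 29), (14, 19), (14, 20), (14, 27), (14, 28), (15, 18), (15, 21), (15, 26), (15, 29)]
Unfold 4 (reflect across v@16): 48 holes -> [(0, 2), (0, 5), (0, 10), (0, 13), (0, 18), (0, 21), (0, 26), (0, 29), (1, 3), (1, 4), (1, 11), (1, 12), (1, 19), (1, 20), (1, 27), (1, 28), (3, 2), (3, 5), (3, 10), (3, 13), (3, 18), (3, 21), (3, 26), (3, 29), (12, 2), (12, 5), (12, 10), (12, 13), (12, 18), (12, 21), (12, 26), (12, 29), (14, 3), (14, 4), (14, 11), (14, 12), (14, 19), (14, 20), (14, 27), (14, 28), (15, 2), (15, 5), (15, 10), (15, 13), (15, 18), (15, 21), (15, 26), (15, 29)]
Holes: [(0, 2), (0, 5), (0, 10), (0, 13), (0, 18), (0, 21), (0, 26), (0, 29), (1, 3), (1, 4), (1, 11), (1, 12), (1, 19), (1, 20), (1, 27), (1, 28), (3, 2), (3, 5), (3, 10), (3, 13), (3, 18), (3, 21), (3, 26), (3, 29), (12, 2), (12, 5), (12, 10), (12, 13), (12, 18), (12, 21), (12, 26), (12, 29), (14, 3), (14, 4), (14, 11), (14, 12), (14, 19), (14, 20), (14, 27), (14, 28), (15, 2), (15, 5), (15, 10), (15, 13), (15, 18), (15, 21), (15, 26), (15, 29)]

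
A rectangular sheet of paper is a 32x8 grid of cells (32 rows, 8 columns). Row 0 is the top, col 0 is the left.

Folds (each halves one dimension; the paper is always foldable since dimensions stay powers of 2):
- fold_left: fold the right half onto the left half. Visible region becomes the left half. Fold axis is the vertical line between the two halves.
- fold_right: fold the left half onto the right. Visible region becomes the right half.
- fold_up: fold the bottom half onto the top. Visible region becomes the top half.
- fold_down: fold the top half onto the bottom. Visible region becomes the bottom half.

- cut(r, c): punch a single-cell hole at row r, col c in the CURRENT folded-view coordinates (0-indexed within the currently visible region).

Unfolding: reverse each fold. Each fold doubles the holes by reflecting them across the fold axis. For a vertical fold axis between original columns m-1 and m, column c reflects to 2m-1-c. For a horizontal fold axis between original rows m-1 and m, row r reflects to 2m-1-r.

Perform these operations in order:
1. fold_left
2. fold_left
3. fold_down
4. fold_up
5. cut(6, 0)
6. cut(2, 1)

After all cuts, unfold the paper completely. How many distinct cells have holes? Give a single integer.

Answer: 32

Derivation:
Op 1 fold_left: fold axis v@4; visible region now rows[0,32) x cols[0,4) = 32x4
Op 2 fold_left: fold axis v@2; visible region now rows[0,32) x cols[0,2) = 32x2
Op 3 fold_down: fold axis h@16; visible region now rows[16,32) x cols[0,2) = 16x2
Op 4 fold_up: fold axis h@24; visible region now rows[16,24) x cols[0,2) = 8x2
Op 5 cut(6, 0): punch at orig (22,0); cuts so far [(22, 0)]; region rows[16,24) x cols[0,2) = 8x2
Op 6 cut(2, 1): punch at orig (18,1); cuts so far [(18, 1), (22, 0)]; region rows[16,24) x cols[0,2) = 8x2
Unfold 1 (reflect across h@24): 4 holes -> [(18, 1), (22, 0), (25, 0), (29, 1)]
Unfold 2 (reflect across h@16): 8 holes -> [(2, 1), (6, 0), (9, 0), (13, 1), (18, 1), (22, 0), (25, 0), (29, 1)]
Unfold 3 (reflect across v@2): 16 holes -> [(2, 1), (2, 2), (6, 0), (6, 3), (9, 0), (9, 3), (13, 1), (13, 2), (18, 1), (18, 2), (22, 0), (22, 3), (25, 0), (25, 3), (29, 1), (29, 2)]
Unfold 4 (reflect across v@4): 32 holes -> [(2, 1), (2, 2), (2, 5), (2, 6), (6, 0), (6, 3), (6, 4), (6, 7), (9, 0), (9, 3), (9, 4), (9, 7), (13, 1), (13, 2), (13, 5), (13, 6), (18, 1), (18, 2), (18, 5), (18, 6), (22, 0), (22, 3), (22, 4), (22, 7), (25, 0), (25, 3), (25, 4), (25, 7), (29, 1), (29, 2), (29, 5), (29, 6)]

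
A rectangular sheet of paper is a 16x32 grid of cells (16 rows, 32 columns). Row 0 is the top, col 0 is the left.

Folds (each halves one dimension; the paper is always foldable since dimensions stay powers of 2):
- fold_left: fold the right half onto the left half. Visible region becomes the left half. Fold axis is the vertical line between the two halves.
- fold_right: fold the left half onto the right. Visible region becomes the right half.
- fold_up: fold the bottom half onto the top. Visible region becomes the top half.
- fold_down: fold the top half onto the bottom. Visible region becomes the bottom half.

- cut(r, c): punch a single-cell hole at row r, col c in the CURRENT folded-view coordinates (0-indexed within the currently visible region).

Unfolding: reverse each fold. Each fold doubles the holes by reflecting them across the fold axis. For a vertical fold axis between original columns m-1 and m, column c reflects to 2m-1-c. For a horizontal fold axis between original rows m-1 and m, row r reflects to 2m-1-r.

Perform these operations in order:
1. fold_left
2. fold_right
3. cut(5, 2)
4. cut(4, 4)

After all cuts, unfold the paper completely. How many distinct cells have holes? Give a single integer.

Answer: 8

Derivation:
Op 1 fold_left: fold axis v@16; visible region now rows[0,16) x cols[0,16) = 16x16
Op 2 fold_right: fold axis v@8; visible region now rows[0,16) x cols[8,16) = 16x8
Op 3 cut(5, 2): punch at orig (5,10); cuts so far [(5, 10)]; region rows[0,16) x cols[8,16) = 16x8
Op 4 cut(4, 4): punch at orig (4,12); cuts so far [(4, 12), (5, 10)]; region rows[0,16) x cols[8,16) = 16x8
Unfold 1 (reflect across v@8): 4 holes -> [(4, 3), (4, 12), (5, 5), (5, 10)]
Unfold 2 (reflect across v@16): 8 holes -> [(4, 3), (4, 12), (4, 19), (4, 28), (5, 5), (5, 10), (5, 21), (5, 26)]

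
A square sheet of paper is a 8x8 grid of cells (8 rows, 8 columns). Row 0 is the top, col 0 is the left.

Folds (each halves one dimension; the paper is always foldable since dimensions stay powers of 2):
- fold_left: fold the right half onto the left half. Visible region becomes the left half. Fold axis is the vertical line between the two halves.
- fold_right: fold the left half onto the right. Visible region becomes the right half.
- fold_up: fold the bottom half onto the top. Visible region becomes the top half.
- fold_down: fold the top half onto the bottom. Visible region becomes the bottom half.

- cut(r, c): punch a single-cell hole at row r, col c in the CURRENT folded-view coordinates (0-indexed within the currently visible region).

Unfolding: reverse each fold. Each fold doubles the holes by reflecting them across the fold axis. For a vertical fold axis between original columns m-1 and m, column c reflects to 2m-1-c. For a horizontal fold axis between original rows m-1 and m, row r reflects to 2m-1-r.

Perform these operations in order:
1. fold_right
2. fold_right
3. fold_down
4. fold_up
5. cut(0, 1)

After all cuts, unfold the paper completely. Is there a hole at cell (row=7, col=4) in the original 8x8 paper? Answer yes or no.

Answer: yes

Derivation:
Op 1 fold_right: fold axis v@4; visible region now rows[0,8) x cols[4,8) = 8x4
Op 2 fold_right: fold axis v@6; visible region now rows[0,8) x cols[6,8) = 8x2
Op 3 fold_down: fold axis h@4; visible region now rows[4,8) x cols[6,8) = 4x2
Op 4 fold_up: fold axis h@6; visible region now rows[4,6) x cols[6,8) = 2x2
Op 5 cut(0, 1): punch at orig (4,7); cuts so far [(4, 7)]; region rows[4,6) x cols[6,8) = 2x2
Unfold 1 (reflect across h@6): 2 holes -> [(4, 7), (7, 7)]
Unfold 2 (reflect across h@4): 4 holes -> [(0, 7), (3, 7), (4, 7), (7, 7)]
Unfold 3 (reflect across v@6): 8 holes -> [(0, 4), (0, 7), (3, 4), (3, 7), (4, 4), (4, 7), (7, 4), (7, 7)]
Unfold 4 (reflect across v@4): 16 holes -> [(0, 0), (0, 3), (0, 4), (0, 7), (3, 0), (3, 3), (3, 4), (3, 7), (4, 0), (4, 3), (4, 4), (4, 7), (7, 0), (7, 3), (7, 4), (7, 7)]
Holes: [(0, 0), (0, 3), (0, 4), (0, 7), (3, 0), (3, 3), (3, 4), (3, 7), (4, 0), (4, 3), (4, 4), (4, 7), (7, 0), (7, 3), (7, 4), (7, 7)]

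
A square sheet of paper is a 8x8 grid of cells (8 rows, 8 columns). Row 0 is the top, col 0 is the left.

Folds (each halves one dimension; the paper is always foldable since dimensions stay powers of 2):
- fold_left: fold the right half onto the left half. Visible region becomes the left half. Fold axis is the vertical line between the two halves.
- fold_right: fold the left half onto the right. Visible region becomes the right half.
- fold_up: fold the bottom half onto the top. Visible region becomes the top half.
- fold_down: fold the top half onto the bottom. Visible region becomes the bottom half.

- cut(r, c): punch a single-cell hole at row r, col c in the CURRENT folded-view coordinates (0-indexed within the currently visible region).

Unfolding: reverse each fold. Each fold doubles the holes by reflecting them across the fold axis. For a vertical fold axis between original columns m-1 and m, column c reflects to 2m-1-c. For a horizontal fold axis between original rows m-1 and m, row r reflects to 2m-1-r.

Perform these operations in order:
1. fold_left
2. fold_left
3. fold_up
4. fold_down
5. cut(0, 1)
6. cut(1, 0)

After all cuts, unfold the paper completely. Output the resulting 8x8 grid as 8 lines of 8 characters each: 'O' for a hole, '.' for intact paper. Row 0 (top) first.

Op 1 fold_left: fold axis v@4; visible region now rows[0,8) x cols[0,4) = 8x4
Op 2 fold_left: fold axis v@2; visible region now rows[0,8) x cols[0,2) = 8x2
Op 3 fold_up: fold axis h@4; visible region now rows[0,4) x cols[0,2) = 4x2
Op 4 fold_down: fold axis h@2; visible region now rows[2,4) x cols[0,2) = 2x2
Op 5 cut(0, 1): punch at orig (2,1); cuts so far [(2, 1)]; region rows[2,4) x cols[0,2) = 2x2
Op 6 cut(1, 0): punch at orig (3,0); cuts so far [(2, 1), (3, 0)]; region rows[2,4) x cols[0,2) = 2x2
Unfold 1 (reflect across h@2): 4 holes -> [(0, 0), (1, 1), (2, 1), (3, 0)]
Unfold 2 (reflect across h@4): 8 holes -> [(0, 0), (1, 1), (2, 1), (3, 0), (4, 0), (5, 1), (6, 1), (7, 0)]
Unfold 3 (reflect across v@2): 16 holes -> [(0, 0), (0, 3), (1, 1), (1, 2), (2, 1), (2, 2), (3, 0), (3, 3), (4, 0), (4, 3), (5, 1), (5, 2), (6, 1), (6, 2), (7, 0), (7, 3)]
Unfold 4 (reflect across v@4): 32 holes -> [(0, 0), (0, 3), (0, 4), (0, 7), (1, 1), (1, 2), (1, 5), (1, 6), (2, 1), (2, 2), (2, 5), (2, 6), (3, 0), (3, 3), (3, 4), (3, 7), (4, 0), (4, 3), (4, 4), (4, 7), (5, 1), (5, 2), (5, 5), (5, 6), (6, 1), (6, 2), (6, 5), (6, 6), (7, 0), (7, 3), (7, 4), (7, 7)]

Answer: O..OO..O
.OO..OO.
.OO..OO.
O..OO..O
O..OO..O
.OO..OO.
.OO..OO.
O..OO..O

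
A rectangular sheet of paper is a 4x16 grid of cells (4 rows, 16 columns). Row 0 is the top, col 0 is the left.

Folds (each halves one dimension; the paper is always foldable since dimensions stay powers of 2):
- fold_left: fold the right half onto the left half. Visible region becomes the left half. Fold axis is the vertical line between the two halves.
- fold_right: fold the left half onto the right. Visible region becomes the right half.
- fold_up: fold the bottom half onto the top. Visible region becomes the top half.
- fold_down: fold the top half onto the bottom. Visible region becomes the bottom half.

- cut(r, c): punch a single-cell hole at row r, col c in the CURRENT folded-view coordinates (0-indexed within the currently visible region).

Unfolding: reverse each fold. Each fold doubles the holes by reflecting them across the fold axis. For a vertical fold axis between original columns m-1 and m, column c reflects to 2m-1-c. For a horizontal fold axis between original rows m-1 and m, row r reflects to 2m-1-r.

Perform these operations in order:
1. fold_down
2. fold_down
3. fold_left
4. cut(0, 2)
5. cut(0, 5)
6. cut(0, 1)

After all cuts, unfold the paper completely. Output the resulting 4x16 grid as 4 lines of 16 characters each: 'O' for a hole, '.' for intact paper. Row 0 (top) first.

Op 1 fold_down: fold axis h@2; visible region now rows[2,4) x cols[0,16) = 2x16
Op 2 fold_down: fold axis h@3; visible region now rows[3,4) x cols[0,16) = 1x16
Op 3 fold_left: fold axis v@8; visible region now rows[3,4) x cols[0,8) = 1x8
Op 4 cut(0, 2): punch at orig (3,2); cuts so far [(3, 2)]; region rows[3,4) x cols[0,8) = 1x8
Op 5 cut(0, 5): punch at orig (3,5); cuts so far [(3, 2), (3, 5)]; region rows[3,4) x cols[0,8) = 1x8
Op 6 cut(0, 1): punch at orig (3,1); cuts so far [(3, 1), (3, 2), (3, 5)]; region rows[3,4) x cols[0,8) = 1x8
Unfold 1 (reflect across v@8): 6 holes -> [(3, 1), (3, 2), (3, 5), (3, 10), (3, 13), (3, 14)]
Unfold 2 (reflect across h@3): 12 holes -> [(2, 1), (2, 2), (2, 5), (2, 10), (2, 13), (2, 14), (3, 1), (3, 2), (3, 5), (3, 10), (3, 13), (3, 14)]
Unfold 3 (reflect across h@2): 24 holes -> [(0, 1), (0, 2), (0, 5), (0, 10), (0, 13), (0, 14), (1, 1), (1, 2), (1, 5), (1, 10), (1, 13), (1, 14), (2, 1), (2, 2), (2, 5), (2, 10), (2, 13), (2, 14), (3, 1), (3, 2), (3, 5), (3, 10), (3, 13), (3, 14)]

Answer: .OO..O....O..OO.
.OO..O....O..OO.
.OO..O....O..OO.
.OO..O....O..OO.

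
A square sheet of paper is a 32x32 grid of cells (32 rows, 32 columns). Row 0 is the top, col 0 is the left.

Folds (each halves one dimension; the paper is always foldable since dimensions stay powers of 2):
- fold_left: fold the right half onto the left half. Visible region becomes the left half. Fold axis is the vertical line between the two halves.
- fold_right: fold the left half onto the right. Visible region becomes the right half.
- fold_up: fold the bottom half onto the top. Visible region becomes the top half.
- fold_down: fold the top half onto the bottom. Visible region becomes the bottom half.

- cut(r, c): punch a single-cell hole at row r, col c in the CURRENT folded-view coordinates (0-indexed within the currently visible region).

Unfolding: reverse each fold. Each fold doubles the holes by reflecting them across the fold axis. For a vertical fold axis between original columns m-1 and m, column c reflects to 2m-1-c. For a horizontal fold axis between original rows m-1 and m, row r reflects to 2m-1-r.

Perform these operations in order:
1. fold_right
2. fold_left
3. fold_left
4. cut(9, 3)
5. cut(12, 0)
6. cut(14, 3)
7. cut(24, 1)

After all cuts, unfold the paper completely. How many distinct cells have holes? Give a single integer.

Op 1 fold_right: fold axis v@16; visible region now rows[0,32) x cols[16,32) = 32x16
Op 2 fold_left: fold axis v@24; visible region now rows[0,32) x cols[16,24) = 32x8
Op 3 fold_left: fold axis v@20; visible region now rows[0,32) x cols[16,20) = 32x4
Op 4 cut(9, 3): punch at orig (9,19); cuts so far [(9, 19)]; region rows[0,32) x cols[16,20) = 32x4
Op 5 cut(12, 0): punch at orig (12,16); cuts so far [(9, 19), (12, 16)]; region rows[0,32) x cols[16,20) = 32x4
Op 6 cut(14, 3): punch at orig (14,19); cuts so far [(9, 19), (12, 16), (14, 19)]; region rows[0,32) x cols[16,20) = 32x4
Op 7 cut(24, 1): punch at orig (24,17); cuts so far [(9, 19), (12, 16), (14, 19), (24, 17)]; region rows[0,32) x cols[16,20) = 32x4
Unfold 1 (reflect across v@20): 8 holes -> [(9, 19), (9, 20), (12, 16), (12, 23), (14, 19), (14, 20), (24, 17), (24, 22)]
Unfold 2 (reflect across v@24): 16 holes -> [(9, 19), (9, 20), (9, 27), (9, 28), (12, 16), (12, 23), (12, 24), (12, 31), (14, 19), (14, 20), (14, 27), (14, 28), (24, 17), (24, 22), (24, 25), (24, 30)]
Unfold 3 (reflect across v@16): 32 holes -> [(9, 3), (9, 4), (9, 11), (9, 12), (9, 19), (9, 20), (9, 27), (9, 28), (12, 0), (12, 7), (12, 8), (12, 15), (12, 16), (12, 23), (12, 24), (12, 31), (14, 3), (14, 4), (14, 11), (14, 12), (14, 19), (14, 20), (14, 27), (14, 28), (24, 1), (24, 6), (24, 9), (24, 14), (24, 17), (24, 22), (24, 25), (24, 30)]

Answer: 32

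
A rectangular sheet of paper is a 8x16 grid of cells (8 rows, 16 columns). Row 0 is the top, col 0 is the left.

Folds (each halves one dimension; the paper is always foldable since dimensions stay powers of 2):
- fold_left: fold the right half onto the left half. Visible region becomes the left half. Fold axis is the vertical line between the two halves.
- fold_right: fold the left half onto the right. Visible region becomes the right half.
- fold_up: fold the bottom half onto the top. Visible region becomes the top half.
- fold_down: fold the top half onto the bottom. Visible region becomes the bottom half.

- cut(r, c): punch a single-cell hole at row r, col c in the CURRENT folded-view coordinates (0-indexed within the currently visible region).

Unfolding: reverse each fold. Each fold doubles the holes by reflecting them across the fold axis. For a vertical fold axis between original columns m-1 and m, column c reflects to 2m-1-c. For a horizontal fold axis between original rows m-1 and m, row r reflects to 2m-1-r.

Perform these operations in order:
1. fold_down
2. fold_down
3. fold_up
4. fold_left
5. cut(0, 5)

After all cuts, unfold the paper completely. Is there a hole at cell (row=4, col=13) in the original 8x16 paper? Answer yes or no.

Answer: no

Derivation:
Op 1 fold_down: fold axis h@4; visible region now rows[4,8) x cols[0,16) = 4x16
Op 2 fold_down: fold axis h@6; visible region now rows[6,8) x cols[0,16) = 2x16
Op 3 fold_up: fold axis h@7; visible region now rows[6,7) x cols[0,16) = 1x16
Op 4 fold_left: fold axis v@8; visible region now rows[6,7) x cols[0,8) = 1x8
Op 5 cut(0, 5): punch at orig (6,5); cuts so far [(6, 5)]; region rows[6,7) x cols[0,8) = 1x8
Unfold 1 (reflect across v@8): 2 holes -> [(6, 5), (6, 10)]
Unfold 2 (reflect across h@7): 4 holes -> [(6, 5), (6, 10), (7, 5), (7, 10)]
Unfold 3 (reflect across h@6): 8 holes -> [(4, 5), (4, 10), (5, 5), (5, 10), (6, 5), (6, 10), (7, 5), (7, 10)]
Unfold 4 (reflect across h@4): 16 holes -> [(0, 5), (0, 10), (1, 5), (1, 10), (2, 5), (2, 10), (3, 5), (3, 10), (4, 5), (4, 10), (5, 5), (5, 10), (6, 5), (6, 10), (7, 5), (7, 10)]
Holes: [(0, 5), (0, 10), (1, 5), (1, 10), (2, 5), (2, 10), (3, 5), (3, 10), (4, 5), (4, 10), (5, 5), (5, 10), (6, 5), (6, 10), (7, 5), (7, 10)]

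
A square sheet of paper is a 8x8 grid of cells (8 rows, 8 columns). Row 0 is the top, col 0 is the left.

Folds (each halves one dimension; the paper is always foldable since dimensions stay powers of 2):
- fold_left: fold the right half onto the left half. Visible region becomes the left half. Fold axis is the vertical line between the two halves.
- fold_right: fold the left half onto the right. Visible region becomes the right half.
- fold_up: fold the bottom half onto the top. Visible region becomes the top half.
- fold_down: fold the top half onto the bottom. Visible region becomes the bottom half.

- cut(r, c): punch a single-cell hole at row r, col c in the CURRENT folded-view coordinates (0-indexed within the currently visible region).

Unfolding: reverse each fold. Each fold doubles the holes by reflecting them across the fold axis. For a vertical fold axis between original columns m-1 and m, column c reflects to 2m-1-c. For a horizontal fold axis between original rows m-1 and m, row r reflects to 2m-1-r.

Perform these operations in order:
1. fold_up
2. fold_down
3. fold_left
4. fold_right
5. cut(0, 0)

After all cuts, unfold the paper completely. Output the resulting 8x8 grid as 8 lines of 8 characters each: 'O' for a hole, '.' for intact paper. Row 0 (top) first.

Op 1 fold_up: fold axis h@4; visible region now rows[0,4) x cols[0,8) = 4x8
Op 2 fold_down: fold axis h@2; visible region now rows[2,4) x cols[0,8) = 2x8
Op 3 fold_left: fold axis v@4; visible region now rows[2,4) x cols[0,4) = 2x4
Op 4 fold_right: fold axis v@2; visible region now rows[2,4) x cols[2,4) = 2x2
Op 5 cut(0, 0): punch at orig (2,2); cuts so far [(2, 2)]; region rows[2,4) x cols[2,4) = 2x2
Unfold 1 (reflect across v@2): 2 holes -> [(2, 1), (2, 2)]
Unfold 2 (reflect across v@4): 4 holes -> [(2, 1), (2, 2), (2, 5), (2, 6)]
Unfold 3 (reflect across h@2): 8 holes -> [(1, 1), (1, 2), (1, 5), (1, 6), (2, 1), (2, 2), (2, 5), (2, 6)]
Unfold 4 (reflect across h@4): 16 holes -> [(1, 1), (1, 2), (1, 5), (1, 6), (2, 1), (2, 2), (2, 5), (2, 6), (5, 1), (5, 2), (5, 5), (5, 6), (6, 1), (6, 2), (6, 5), (6, 6)]

Answer: ........
.OO..OO.
.OO..OO.
........
........
.OO..OO.
.OO..OO.
........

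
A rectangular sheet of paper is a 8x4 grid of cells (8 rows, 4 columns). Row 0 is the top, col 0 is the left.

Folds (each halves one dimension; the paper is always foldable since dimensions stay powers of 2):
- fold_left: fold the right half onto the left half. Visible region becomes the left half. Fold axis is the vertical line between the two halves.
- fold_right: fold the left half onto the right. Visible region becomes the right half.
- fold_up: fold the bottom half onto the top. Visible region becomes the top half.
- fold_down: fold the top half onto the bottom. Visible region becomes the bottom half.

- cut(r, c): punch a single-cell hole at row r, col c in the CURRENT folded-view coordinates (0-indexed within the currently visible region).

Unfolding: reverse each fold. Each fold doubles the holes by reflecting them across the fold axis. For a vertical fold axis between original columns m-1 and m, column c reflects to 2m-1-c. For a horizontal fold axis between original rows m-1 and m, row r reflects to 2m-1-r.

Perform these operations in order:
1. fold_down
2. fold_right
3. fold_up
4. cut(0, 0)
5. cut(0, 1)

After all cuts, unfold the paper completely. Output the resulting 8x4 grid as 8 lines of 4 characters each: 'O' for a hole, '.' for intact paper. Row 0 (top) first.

Op 1 fold_down: fold axis h@4; visible region now rows[4,8) x cols[0,4) = 4x4
Op 2 fold_right: fold axis v@2; visible region now rows[4,8) x cols[2,4) = 4x2
Op 3 fold_up: fold axis h@6; visible region now rows[4,6) x cols[2,4) = 2x2
Op 4 cut(0, 0): punch at orig (4,2); cuts so far [(4, 2)]; region rows[4,6) x cols[2,4) = 2x2
Op 5 cut(0, 1): punch at orig (4,3); cuts so far [(4, 2), (4, 3)]; region rows[4,6) x cols[2,4) = 2x2
Unfold 1 (reflect across h@6): 4 holes -> [(4, 2), (4, 3), (7, 2), (7, 3)]
Unfold 2 (reflect across v@2): 8 holes -> [(4, 0), (4, 1), (4, 2), (4, 3), (7, 0), (7, 1), (7, 2), (7, 3)]
Unfold 3 (reflect across h@4): 16 holes -> [(0, 0), (0, 1), (0, 2), (0, 3), (3, 0), (3, 1), (3, 2), (3, 3), (4, 0), (4, 1), (4, 2), (4, 3), (7, 0), (7, 1), (7, 2), (7, 3)]

Answer: OOOO
....
....
OOOO
OOOO
....
....
OOOO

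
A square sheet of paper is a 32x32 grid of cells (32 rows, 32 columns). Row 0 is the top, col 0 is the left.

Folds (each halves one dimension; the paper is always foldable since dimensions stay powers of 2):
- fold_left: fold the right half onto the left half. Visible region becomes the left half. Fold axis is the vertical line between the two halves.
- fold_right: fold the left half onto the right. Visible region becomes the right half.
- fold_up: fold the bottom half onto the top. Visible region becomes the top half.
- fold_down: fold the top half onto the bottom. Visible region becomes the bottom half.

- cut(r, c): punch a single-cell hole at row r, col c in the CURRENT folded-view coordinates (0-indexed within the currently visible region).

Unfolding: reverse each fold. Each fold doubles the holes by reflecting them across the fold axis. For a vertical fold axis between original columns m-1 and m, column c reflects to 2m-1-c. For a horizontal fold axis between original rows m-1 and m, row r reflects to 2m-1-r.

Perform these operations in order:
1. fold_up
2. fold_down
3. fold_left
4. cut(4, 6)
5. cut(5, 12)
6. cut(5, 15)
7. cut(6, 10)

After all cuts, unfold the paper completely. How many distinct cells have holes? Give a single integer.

Op 1 fold_up: fold axis h@16; visible region now rows[0,16) x cols[0,32) = 16x32
Op 2 fold_down: fold axis h@8; visible region now rows[8,16) x cols[0,32) = 8x32
Op 3 fold_left: fold axis v@16; visible region now rows[8,16) x cols[0,16) = 8x16
Op 4 cut(4, 6): punch at orig (12,6); cuts so far [(12, 6)]; region rows[8,16) x cols[0,16) = 8x16
Op 5 cut(5, 12): punch at orig (13,12); cuts so far [(12, 6), (13, 12)]; region rows[8,16) x cols[0,16) = 8x16
Op 6 cut(5, 15): punch at orig (13,15); cuts so far [(12, 6), (13, 12), (13, 15)]; region rows[8,16) x cols[0,16) = 8x16
Op 7 cut(6, 10): punch at orig (14,10); cuts so far [(12, 6), (13, 12), (13, 15), (14, 10)]; region rows[8,16) x cols[0,16) = 8x16
Unfold 1 (reflect across v@16): 8 holes -> [(12, 6), (12, 25), (13, 12), (13, 15), (13, 16), (13, 19), (14, 10), (14, 21)]
Unfold 2 (reflect across h@8): 16 holes -> [(1, 10), (1, 21), (2, 12), (2, 15), (2, 16), (2, 19), (3, 6), (3, 25), (12, 6), (12, 25), (13, 12), (13, 15), (13, 16), (13, 19), (14, 10), (14, 21)]
Unfold 3 (reflect across h@16): 32 holes -> [(1, 10), (1, 21), (2, 12), (2, 15), (2, 16), (2, 19), (3, 6), (3, 25), (12, 6), (12, 25), (13, 12), (13, 15), (13, 16), (13, 19), (14, 10), (14, 21), (17, 10), (17, 21), (18, 12), (18, 15), (18, 16), (18, 19), (19, 6), (19, 25), (28, 6), (28, 25), (29, 12), (29, 15), (29, 16), (29, 19), (30, 10), (30, 21)]

Answer: 32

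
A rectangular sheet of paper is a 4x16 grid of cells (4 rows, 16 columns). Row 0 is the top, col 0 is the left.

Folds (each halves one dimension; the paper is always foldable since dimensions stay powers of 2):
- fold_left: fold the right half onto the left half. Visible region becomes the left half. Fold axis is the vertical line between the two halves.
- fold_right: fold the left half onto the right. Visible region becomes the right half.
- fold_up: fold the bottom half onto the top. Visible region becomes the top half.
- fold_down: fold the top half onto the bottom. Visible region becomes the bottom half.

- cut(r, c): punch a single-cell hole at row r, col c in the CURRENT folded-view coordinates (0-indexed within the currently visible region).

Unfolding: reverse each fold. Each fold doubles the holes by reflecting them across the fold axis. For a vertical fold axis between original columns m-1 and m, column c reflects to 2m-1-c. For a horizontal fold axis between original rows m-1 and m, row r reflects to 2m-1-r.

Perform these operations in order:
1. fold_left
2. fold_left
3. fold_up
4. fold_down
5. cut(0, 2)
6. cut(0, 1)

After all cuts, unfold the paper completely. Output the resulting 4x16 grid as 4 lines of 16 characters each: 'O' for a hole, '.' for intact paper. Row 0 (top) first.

Answer: .OO..OO..OO..OO.
.OO..OO..OO..OO.
.OO..OO..OO..OO.
.OO..OO..OO..OO.

Derivation:
Op 1 fold_left: fold axis v@8; visible region now rows[0,4) x cols[0,8) = 4x8
Op 2 fold_left: fold axis v@4; visible region now rows[0,4) x cols[0,4) = 4x4
Op 3 fold_up: fold axis h@2; visible region now rows[0,2) x cols[0,4) = 2x4
Op 4 fold_down: fold axis h@1; visible region now rows[1,2) x cols[0,4) = 1x4
Op 5 cut(0, 2): punch at orig (1,2); cuts so far [(1, 2)]; region rows[1,2) x cols[0,4) = 1x4
Op 6 cut(0, 1): punch at orig (1,1); cuts so far [(1, 1), (1, 2)]; region rows[1,2) x cols[0,4) = 1x4
Unfold 1 (reflect across h@1): 4 holes -> [(0, 1), (0, 2), (1, 1), (1, 2)]
Unfold 2 (reflect across h@2): 8 holes -> [(0, 1), (0, 2), (1, 1), (1, 2), (2, 1), (2, 2), (3, 1), (3, 2)]
Unfold 3 (reflect across v@4): 16 holes -> [(0, 1), (0, 2), (0, 5), (0, 6), (1, 1), (1, 2), (1, 5), (1, 6), (2, 1), (2, 2), (2, 5), (2, 6), (3, 1), (3, 2), (3, 5), (3, 6)]
Unfold 4 (reflect across v@8): 32 holes -> [(0, 1), (0, 2), (0, 5), (0, 6), (0, 9), (0, 10), (0, 13), (0, 14), (1, 1), (1, 2), (1, 5), (1, 6), (1, 9), (1, 10), (1, 13), (1, 14), (2, 1), (2, 2), (2, 5), (2, 6), (2, 9), (2, 10), (2, 13), (2, 14), (3, 1), (3, 2), (3, 5), (3, 6), (3, 9), (3, 10), (3, 13), (3, 14)]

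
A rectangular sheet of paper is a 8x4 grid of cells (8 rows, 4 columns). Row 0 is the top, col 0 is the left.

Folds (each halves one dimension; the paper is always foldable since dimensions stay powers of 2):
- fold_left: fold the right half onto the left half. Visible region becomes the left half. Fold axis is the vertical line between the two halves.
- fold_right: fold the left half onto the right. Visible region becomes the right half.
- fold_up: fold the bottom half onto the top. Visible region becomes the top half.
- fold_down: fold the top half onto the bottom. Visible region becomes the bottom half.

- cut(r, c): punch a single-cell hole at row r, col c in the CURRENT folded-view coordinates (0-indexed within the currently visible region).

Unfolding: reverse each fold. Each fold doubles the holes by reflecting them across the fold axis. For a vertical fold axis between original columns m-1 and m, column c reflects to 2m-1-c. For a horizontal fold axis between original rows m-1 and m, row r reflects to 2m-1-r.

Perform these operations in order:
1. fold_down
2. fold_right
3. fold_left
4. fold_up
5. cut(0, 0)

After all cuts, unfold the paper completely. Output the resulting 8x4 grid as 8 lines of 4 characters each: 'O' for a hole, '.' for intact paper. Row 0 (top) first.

Answer: OOOO
....
....
OOOO
OOOO
....
....
OOOO

Derivation:
Op 1 fold_down: fold axis h@4; visible region now rows[4,8) x cols[0,4) = 4x4
Op 2 fold_right: fold axis v@2; visible region now rows[4,8) x cols[2,4) = 4x2
Op 3 fold_left: fold axis v@3; visible region now rows[4,8) x cols[2,3) = 4x1
Op 4 fold_up: fold axis h@6; visible region now rows[4,6) x cols[2,3) = 2x1
Op 5 cut(0, 0): punch at orig (4,2); cuts so far [(4, 2)]; region rows[4,6) x cols[2,3) = 2x1
Unfold 1 (reflect across h@6): 2 holes -> [(4, 2), (7, 2)]
Unfold 2 (reflect across v@3): 4 holes -> [(4, 2), (4, 3), (7, 2), (7, 3)]
Unfold 3 (reflect across v@2): 8 holes -> [(4, 0), (4, 1), (4, 2), (4, 3), (7, 0), (7, 1), (7, 2), (7, 3)]
Unfold 4 (reflect across h@4): 16 holes -> [(0, 0), (0, 1), (0, 2), (0, 3), (3, 0), (3, 1), (3, 2), (3, 3), (4, 0), (4, 1), (4, 2), (4, 3), (7, 0), (7, 1), (7, 2), (7, 3)]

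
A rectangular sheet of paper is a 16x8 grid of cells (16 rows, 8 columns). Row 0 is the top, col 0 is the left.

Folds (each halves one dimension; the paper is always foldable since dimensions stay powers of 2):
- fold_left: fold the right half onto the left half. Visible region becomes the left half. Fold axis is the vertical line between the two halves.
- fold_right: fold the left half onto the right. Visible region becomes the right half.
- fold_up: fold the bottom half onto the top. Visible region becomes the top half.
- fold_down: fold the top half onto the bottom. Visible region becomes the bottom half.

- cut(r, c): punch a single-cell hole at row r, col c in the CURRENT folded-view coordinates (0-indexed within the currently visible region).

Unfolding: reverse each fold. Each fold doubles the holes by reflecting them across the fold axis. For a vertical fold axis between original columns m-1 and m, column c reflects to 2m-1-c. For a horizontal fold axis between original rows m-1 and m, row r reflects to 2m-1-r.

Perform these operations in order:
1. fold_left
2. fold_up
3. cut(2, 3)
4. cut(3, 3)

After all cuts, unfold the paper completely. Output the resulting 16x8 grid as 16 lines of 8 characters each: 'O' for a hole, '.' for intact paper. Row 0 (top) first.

Answer: ........
........
...OO...
...OO...
........
........
........
........
........
........
........
........
...OO...
...OO...
........
........

Derivation:
Op 1 fold_left: fold axis v@4; visible region now rows[0,16) x cols[0,4) = 16x4
Op 2 fold_up: fold axis h@8; visible region now rows[0,8) x cols[0,4) = 8x4
Op 3 cut(2, 3): punch at orig (2,3); cuts so far [(2, 3)]; region rows[0,8) x cols[0,4) = 8x4
Op 4 cut(3, 3): punch at orig (3,3); cuts so far [(2, 3), (3, 3)]; region rows[0,8) x cols[0,4) = 8x4
Unfold 1 (reflect across h@8): 4 holes -> [(2, 3), (3, 3), (12, 3), (13, 3)]
Unfold 2 (reflect across v@4): 8 holes -> [(2, 3), (2, 4), (3, 3), (3, 4), (12, 3), (12, 4), (13, 3), (13, 4)]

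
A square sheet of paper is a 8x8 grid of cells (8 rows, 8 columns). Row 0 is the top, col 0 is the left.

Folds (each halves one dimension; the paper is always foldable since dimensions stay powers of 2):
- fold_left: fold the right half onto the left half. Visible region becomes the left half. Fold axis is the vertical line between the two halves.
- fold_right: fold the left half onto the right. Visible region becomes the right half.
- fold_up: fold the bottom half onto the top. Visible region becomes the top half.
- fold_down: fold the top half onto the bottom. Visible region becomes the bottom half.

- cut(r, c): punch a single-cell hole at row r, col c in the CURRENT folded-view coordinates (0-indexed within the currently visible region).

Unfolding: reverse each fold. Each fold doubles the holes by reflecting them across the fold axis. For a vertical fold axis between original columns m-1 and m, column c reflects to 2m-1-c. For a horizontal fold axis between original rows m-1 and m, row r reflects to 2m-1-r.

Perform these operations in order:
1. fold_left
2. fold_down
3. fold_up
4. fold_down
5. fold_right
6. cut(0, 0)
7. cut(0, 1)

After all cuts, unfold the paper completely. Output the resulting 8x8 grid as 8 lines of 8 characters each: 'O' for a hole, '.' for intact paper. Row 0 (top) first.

Answer: OOOOOOOO
OOOOOOOO
OOOOOOOO
OOOOOOOO
OOOOOOOO
OOOOOOOO
OOOOOOOO
OOOOOOOO

Derivation:
Op 1 fold_left: fold axis v@4; visible region now rows[0,8) x cols[0,4) = 8x4
Op 2 fold_down: fold axis h@4; visible region now rows[4,8) x cols[0,4) = 4x4
Op 3 fold_up: fold axis h@6; visible region now rows[4,6) x cols[0,4) = 2x4
Op 4 fold_down: fold axis h@5; visible region now rows[5,6) x cols[0,4) = 1x4
Op 5 fold_right: fold axis v@2; visible region now rows[5,6) x cols[2,4) = 1x2
Op 6 cut(0, 0): punch at orig (5,2); cuts so far [(5, 2)]; region rows[5,6) x cols[2,4) = 1x2
Op 7 cut(0, 1): punch at orig (5,3); cuts so far [(5, 2), (5, 3)]; region rows[5,6) x cols[2,4) = 1x2
Unfold 1 (reflect across v@2): 4 holes -> [(5, 0), (5, 1), (5, 2), (5, 3)]
Unfold 2 (reflect across h@5): 8 holes -> [(4, 0), (4, 1), (4, 2), (4, 3), (5, 0), (5, 1), (5, 2), (5, 3)]
Unfold 3 (reflect across h@6): 16 holes -> [(4, 0), (4, 1), (4, 2), (4, 3), (5, 0), (5, 1), (5, 2), (5, 3), (6, 0), (6, 1), (6, 2), (6, 3), (7, 0), (7, 1), (7, 2), (7, 3)]
Unfold 4 (reflect across h@4): 32 holes -> [(0, 0), (0, 1), (0, 2), (0, 3), (1, 0), (1, 1), (1, 2), (1, 3), (2, 0), (2, 1), (2, 2), (2, 3), (3, 0), (3, 1), (3, 2), (3, 3), (4, 0), (4, 1), (4, 2), (4, 3), (5, 0), (5, 1), (5, 2), (5, 3), (6, 0), (6, 1), (6, 2), (6, 3), (7, 0), (7, 1), (7, 2), (7, 3)]
Unfold 5 (reflect across v@4): 64 holes -> [(0, 0), (0, 1), (0, 2), (0, 3), (0, 4), (0, 5), (0, 6), (0, 7), (1, 0), (1, 1), (1, 2), (1, 3), (1, 4), (1, 5), (1, 6), (1, 7), (2, 0), (2, 1), (2, 2), (2, 3), (2, 4), (2, 5), (2, 6), (2, 7), (3, 0), (3, 1), (3, 2), (3, 3), (3, 4), (3, 5), (3, 6), (3, 7), (4, 0), (4, 1), (4, 2), (4, 3), (4, 4), (4, 5), (4, 6), (4, 7), (5, 0), (5, 1), (5, 2), (5, 3), (5, 4), (5, 5), (5, 6), (5, 7), (6, 0), (6, 1), (6, 2), (6, 3), (6, 4), (6, 5), (6, 6), (6, 7), (7, 0), (7, 1), (7, 2), (7, 3), (7, 4), (7, 5), (7, 6), (7, 7)]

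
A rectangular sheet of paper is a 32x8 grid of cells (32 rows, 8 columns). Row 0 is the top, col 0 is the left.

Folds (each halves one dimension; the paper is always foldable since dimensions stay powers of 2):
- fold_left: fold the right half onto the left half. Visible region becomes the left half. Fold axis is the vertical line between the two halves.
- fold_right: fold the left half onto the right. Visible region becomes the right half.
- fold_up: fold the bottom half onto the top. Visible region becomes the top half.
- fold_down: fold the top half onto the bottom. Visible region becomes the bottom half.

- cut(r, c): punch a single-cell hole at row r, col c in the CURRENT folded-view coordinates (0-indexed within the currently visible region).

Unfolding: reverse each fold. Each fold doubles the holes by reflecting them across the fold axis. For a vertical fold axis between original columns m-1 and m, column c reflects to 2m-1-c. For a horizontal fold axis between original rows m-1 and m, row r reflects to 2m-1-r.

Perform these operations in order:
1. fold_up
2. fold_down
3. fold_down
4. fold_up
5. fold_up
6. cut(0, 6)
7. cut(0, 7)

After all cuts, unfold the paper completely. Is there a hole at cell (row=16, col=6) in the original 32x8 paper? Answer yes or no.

Answer: yes

Derivation:
Op 1 fold_up: fold axis h@16; visible region now rows[0,16) x cols[0,8) = 16x8
Op 2 fold_down: fold axis h@8; visible region now rows[8,16) x cols[0,8) = 8x8
Op 3 fold_down: fold axis h@12; visible region now rows[12,16) x cols[0,8) = 4x8
Op 4 fold_up: fold axis h@14; visible region now rows[12,14) x cols[0,8) = 2x8
Op 5 fold_up: fold axis h@13; visible region now rows[12,13) x cols[0,8) = 1x8
Op 6 cut(0, 6): punch at orig (12,6); cuts so far [(12, 6)]; region rows[12,13) x cols[0,8) = 1x8
Op 7 cut(0, 7): punch at orig (12,7); cuts so far [(12, 6), (12, 7)]; region rows[12,13) x cols[0,8) = 1x8
Unfold 1 (reflect across h@13): 4 holes -> [(12, 6), (12, 7), (13, 6), (13, 7)]
Unfold 2 (reflect across h@14): 8 holes -> [(12, 6), (12, 7), (13, 6), (13, 7), (14, 6), (14, 7), (15, 6), (15, 7)]
Unfold 3 (reflect across h@12): 16 holes -> [(8, 6), (8, 7), (9, 6), (9, 7), (10, 6), (10, 7), (11, 6), (11, 7), (12, 6), (12, 7), (13, 6), (13, 7), (14, 6), (14, 7), (15, 6), (15, 7)]
Unfold 4 (reflect across h@8): 32 holes -> [(0, 6), (0, 7), (1, 6), (1, 7), (2, 6), (2, 7), (3, 6), (3, 7), (4, 6), (4, 7), (5, 6), (5, 7), (6, 6), (6, 7), (7, 6), (7, 7), (8, 6), (8, 7), (9, 6), (9, 7), (10, 6), (10, 7), (11, 6), (11, 7), (12, 6), (12, 7), (13, 6), (13, 7), (14, 6), (14, 7), (15, 6), (15, 7)]
Unfold 5 (reflect across h@16): 64 holes -> [(0, 6), (0, 7), (1, 6), (1, 7), (2, 6), (2, 7), (3, 6), (3, 7), (4, 6), (4, 7), (5, 6), (5, 7), (6, 6), (6, 7), (7, 6), (7, 7), (8, 6), (8, 7), (9, 6), (9, 7), (10, 6), (10, 7), (11, 6), (11, 7), (12, 6), (12, 7), (13, 6), (13, 7), (14, 6), (14, 7), (15, 6), (15, 7), (16, 6), (16, 7), (17, 6), (17, 7), (18, 6), (18, 7), (19, 6), (19, 7), (20, 6), (20, 7), (21, 6), (21, 7), (22, 6), (22, 7), (23, 6), (23, 7), (24, 6), (24, 7), (25, 6), (25, 7), (26, 6), (26, 7), (27, 6), (27, 7), (28, 6), (28, 7), (29, 6), (29, 7), (30, 6), (30, 7), (31, 6), (31, 7)]
Holes: [(0, 6), (0, 7), (1, 6), (1, 7), (2, 6), (2, 7), (3, 6), (3, 7), (4, 6), (4, 7), (5, 6), (5, 7), (6, 6), (6, 7), (7, 6), (7, 7), (8, 6), (8, 7), (9, 6), (9, 7), (10, 6), (10, 7), (11, 6), (11, 7), (12, 6), (12, 7), (13, 6), (13, 7), (14, 6), (14, 7), (15, 6), (15, 7), (16, 6), (16, 7), (17, 6), (17, 7), (18, 6), (18, 7), (19, 6), (19, 7), (20, 6), (20, 7), (21, 6), (21, 7), (22, 6), (22, 7), (23, 6), (23, 7), (24, 6), (24, 7), (25, 6), (25, 7), (26, 6), (26, 7), (27, 6), (27, 7), (28, 6), (28, 7), (29, 6), (29, 7), (30, 6), (30, 7), (31, 6), (31, 7)]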